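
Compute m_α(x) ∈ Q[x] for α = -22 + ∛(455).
m_α(x) = x^3 + 66x^2 + 1452x + 10193

Set β = α + 22 = ∛(455), so β^3 = 455. Then (α + 22)^3 - 455 = 0, i.e. α is a root of g(x) = (x + 22)^3 - 455 = x^3 + 66x^2 + 1452x + 10193. Since g(x) = h(x + 22) where h(x) = x^3 - 455, and h is irreducible over Q (because 455 is not a perfect cube, so h has no rational root, and a monic cubic with no rational root is irreducible), g is also irreducible (irreducibility is preserved under the substitution x → x + 22). Hence m_α(x) = x^3 + 66x^2 + 1452x + 10193.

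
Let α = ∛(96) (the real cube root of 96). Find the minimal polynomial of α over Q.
m_α(x) = x^3 - 96

α satisfies α^3 = 96, so x^3 - 96 annihilates α. By the rational root test, a rational root p/q (in lowest terms) of x^3 - 96 would satisfy p^3 = 96 q^3, forcing q = 1 and p^3 = 96; but 96 is not a perfect cube, contradiction. A monic cubic over Q with no rational root is irreducible (any nontrivial factorization would include a linear factor). Hence x^3 - 96 is the minimal polynomial of α, and in particular [Q(α):Q] = 3.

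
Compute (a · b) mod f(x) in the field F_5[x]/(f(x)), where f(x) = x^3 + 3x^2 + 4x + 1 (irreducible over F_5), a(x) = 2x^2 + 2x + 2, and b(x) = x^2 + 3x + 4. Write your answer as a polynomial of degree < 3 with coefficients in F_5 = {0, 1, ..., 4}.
a · b ≡ 2x^2 + 4x + 1 (mod f(x))

Multiply in F_5[x]: a(x)·b(x) = (2x^2 + 2x + 2)·(x^2 + 3x + 4) = 2x^4 + 3x^3 + x^2 + 4x + 3. This has degree ≥ 3, so divide by f(x) over F_5: 2x^4 + 3x^3 + x^2 + 4x + 3 = (2x + 2)·(x^3 + 3x^2 + 4x + 1) + (2x^2 + 4x + 1). Hence a·b ≡ 2x^2 + 4x + 1 (mod f). (F_5[x]/(f) is a field with 5^3 = 125 elements since f is irreducible of degree 3.)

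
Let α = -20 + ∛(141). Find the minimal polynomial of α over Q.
m_α(x) = x^3 + 60x^2 + 1200x + 7859

Set β = α + 20 = ∛(141), so β^3 = 141. Then (α + 20)^3 - 141 = 0, i.e. α is a root of g(x) = (x + 20)^3 - 141 = x^3 + 60x^2 + 1200x + 7859. Since g(x) = h(x + 20) where h(x) = x^3 - 141, and h is irreducible over Q (because 141 is not a perfect cube, so h has no rational root, and a monic cubic with no rational root is irreducible), g is also irreducible (irreducibility is preserved under the substitution x → x + 20). Hence m_α(x) = x^3 + 60x^2 + 1200x + 7859.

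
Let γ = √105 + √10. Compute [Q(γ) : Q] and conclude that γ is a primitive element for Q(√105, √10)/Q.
[Q(γ) : Q] = 4 (equivalently, Q(γ) = Q(√105, √10))

Obviously Q(γ) ⊆ Q(√105, √10), and [Q(√105, √10):Q] = 4 (since 105, 10 are distinct squarefree integers > 1 with 1050 not a perfect square). To show equality we compute the minimal polynomial of γ. From γ = √105 + √10: γ^2 = 105 + 2√(1050) + 10 = 115 + 2√(1050), so γ^2 - 115 = 2√(1050); squaring, (γ^2 - 115)^2 = 4·1050, i.e. γ^4 - 230γ^2 + 13225 - 4200 = 0, i.e. γ^4 - 230γ^2 + 9025 = 0. So γ is a root of x^4 - 230x^2 + 9025. This polynomial is irreducible over Q: it has no rational root (each ±√105 ± √10 is irrational), and any factorization into two quadratics over Q would force √(1050) ∈ Q (pairing opposite roots) or √105, √10 ∈ Q (other pairings), all impossible. Hence [Q(γ):Q] = 4 = [Q(√105, √10):Q], so Q(γ) = Q(√105, √10).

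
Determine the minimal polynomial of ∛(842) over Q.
m_α(x) = x^3 - 842

α satisfies α^3 = 842, so x^3 - 842 annihilates α. By the rational root test, a rational root p/q (in lowest terms) of x^3 - 842 would satisfy p^3 = 842 q^3, forcing q = 1 and p^3 = 842; but 842 is not a perfect cube, contradiction. A monic cubic over Q with no rational root is irreducible (any nontrivial factorization would include a linear factor). Hence x^3 - 842 is the minimal polynomial of α, and in particular [Q(α):Q] = 3.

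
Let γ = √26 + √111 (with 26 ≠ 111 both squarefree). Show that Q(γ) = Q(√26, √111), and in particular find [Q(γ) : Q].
[Q(γ) : Q] = 4 (equivalently, Q(γ) = Q(√26, √111))

Obviously Q(γ) ⊆ Q(√26, √111), and [Q(√26, √111):Q] = 4 (since 26, 111 are distinct squarefree integers > 1 with 2886 not a perfect square). To show equality we compute the minimal polynomial of γ. From γ = √26 + √111: γ^2 = 26 + 2√(2886) + 111 = 137 + 2√(2886), so γ^2 - 137 = 2√(2886); squaring, (γ^2 - 137)^2 = 4·2886, i.e. γ^4 - 274γ^2 + 18769 - 11544 = 0, i.e. γ^4 - 274γ^2 + 7225 = 0. So γ is a root of x^4 - 274x^2 + 7225. This polynomial is irreducible over Q: it has no rational root (each ±√26 ± √111 is irrational), and any factorization into two quadratics over Q would force √(2886) ∈ Q (pairing opposite roots) or √26, √111 ∈ Q (other pairings), all impossible. Hence [Q(γ):Q] = 4 = [Q(√26, √111):Q], so Q(γ) = Q(√26, √111).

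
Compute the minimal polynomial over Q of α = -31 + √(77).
m_α(x) = x^2 + 62x + 884

From α + 31 = √(77), squaring gives (α + 31)^2 = 77, i.e. α^2 + 62α + 961 = 77, so α^2 + 62α + 884 = 0. The discriminant of x^2 + 62x + 884 is (62)^2 - 4·(884) = 3844 - 3536 = 308, and 4·(77) is not a perfect square in Q since 77 is squarefree and ≠ 1. Hence x^2 + 62x + 884 is irreducible over Q and is the minimal polynomial of α.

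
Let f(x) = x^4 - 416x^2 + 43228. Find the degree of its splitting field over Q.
[K : Q] = 4

Solving the quadratic in x^2: x^2 = (416 ± √(416^2 - 4·43228))/2 = (416 ± √144)/2 = (416 ± 12)/2, giving x^2 = 214 or x^2 = 202. So f(x) = (x^2 - 214)(x^2 - 202) and the roots of f are ±√214, ±√202. Hence the splitting field is K = Q(√214, √202). Since 214 and 202 are distinct squarefree integers > 1, their product 43228 is not a perfect square, so √202 ∉ Q(√214). By the tower law [K:Q] = [Q(√214,√202):Q(√214)] · [Q(√214):Q] = 2 · 2 = 4.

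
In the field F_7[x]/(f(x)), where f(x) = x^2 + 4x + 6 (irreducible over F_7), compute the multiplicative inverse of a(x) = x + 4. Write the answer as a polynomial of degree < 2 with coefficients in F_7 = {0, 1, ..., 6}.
a(x)^(-1) ≡ x (mod f(x))

Since f is irreducible over F_7, F_7[x]/(f) is a field and a(x) ≠ 0 has an inverse. Apply the extended Euclidean algorithm to f(x) and a(x) in F_7[x]: f(x) = (x)·a(x) + (6). The last nonzero remainder is the constant 6 = gcd(f, a) in F_7. Back-substituting through the division chain expresses 6 = s(x)·a(x) + t(x)·f(x) with s(x) ≡ 6x (mod f), so (6x)·a(x) ≡ 6 (mod f). Multiplying by 6^(-1) ≡ 6 in F_7 gives a(x)^(-1) ≡ 6·(6x) ≡ x (mod f). Check: (x + 4)·(x) = x^2 + 4x ≡ 1 (mod x^2 + 4x + 6).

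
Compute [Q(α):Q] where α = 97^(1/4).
[Q(α):Q] = 4

α is a root of x^4 - 97. By Eisenstein's criterion at the prime p = 97 (which divides the constant term 97 but p^2 = 9409 does not, since 97 is squarefree), x^4 - 97 is irreducible over Q. Hence [Q(α):Q] = 4.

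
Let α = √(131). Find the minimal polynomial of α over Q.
m_α(x) = x^2 - 131

α satisfies α^2 - 131 = 0, so x^2 - 131 annihilates α. Since d = 131 is squarefree and ≠ 1, it is not a perfect square in Q, so x^2 - 131 has no rational root and is therefore irreducible over Q (a degree-2 polynomial over a field is irreducible iff it has no root). Hence m_α(x) = x^2 - 131.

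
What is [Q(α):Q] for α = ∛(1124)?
[Q(α):Q] = 3

The minimal polynomial of α is x^3 - 1124, irreducible over Q since 1124 is not a perfect cube (so x^3 - 1124 has no rational root). Hence [Q(α):Q] = deg(m_α) = 3.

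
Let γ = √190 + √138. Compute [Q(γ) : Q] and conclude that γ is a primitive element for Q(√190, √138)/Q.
[Q(γ) : Q] = 4 (equivalently, Q(γ) = Q(√190, √138))

Obviously Q(γ) ⊆ Q(√190, √138), and [Q(√190, √138):Q] = 4 (since 190, 138 are distinct squarefree integers > 1 with 26220 not a perfect square). To show equality we compute the minimal polynomial of γ. From γ = √190 + √138: γ^2 = 190 + 2√(26220) + 138 = 328 + 2√(26220), so γ^2 - 328 = 2√(26220); squaring, (γ^2 - 328)^2 = 4·26220, i.e. γ^4 - 656γ^2 + 107584 - 104880 = 0, i.e. γ^4 - 656γ^2 + 2704 = 0. So γ is a root of x^4 - 656x^2 + 2704. This polynomial is irreducible over Q: it has no rational root (each ±√190 ± √138 is irrational), and any factorization into two quadratics over Q would force √(26220) ∈ Q (pairing opposite roots) or √190, √138 ∈ Q (other pairings), all impossible. Hence [Q(γ):Q] = 4 = [Q(√190, √138):Q], so Q(γ) = Q(√190, √138).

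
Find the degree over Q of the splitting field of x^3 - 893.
[K : Q] = 6

The roots of x^3 - 893 are ∛893, ω∛893, ω^2∛893 where ω = e^(2πi/3) is a primitive cube root of unity, so K = Q(∛893, ω). Now [Q(∛893):Q] = 3 (since 893 is not a perfect cube, x^3 - 893 is irreducible) and [Q(ω):Q] = 2. Both 2 and 3 divide [K:Q], and [K:Q] ≤ 3·2 = 6, so [K:Q] = 6. (Equivalently: Q(∛893) ⊂ R but ω ∉ R, so [K : Q(∛893)] = 2.)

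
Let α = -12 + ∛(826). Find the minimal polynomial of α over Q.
m_α(x) = x^3 + 36x^2 + 432x + 902

Set β = α + 12 = ∛(826), so β^3 = 826. Then (α + 12)^3 - 826 = 0, i.e. α is a root of g(x) = (x + 12)^3 - 826 = x^3 + 36x^2 + 432x + 902. Since g(x) = h(x + 12) where h(x) = x^3 - 826, and h is irreducible over Q (because 826 is not a perfect cube, so h has no rational root, and a monic cubic with no rational root is irreducible), g is also irreducible (irreducibility is preserved under the substitution x → x + 12). Hence m_α(x) = x^3 + 36x^2 + 432x + 902.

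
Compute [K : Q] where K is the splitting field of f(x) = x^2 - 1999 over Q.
[K : Q] = 2

f(x) = x^2 - 1999 factors as (x - √1999)(x + √1999). The splitting field is K = Q(√1999). Since 1999 is squarefree and > 1, it is not a perfect square, so x^2 - 1999 is irreducible over Q and [Q(√1999) : Q] = 2. Hence [K : Q] = 2.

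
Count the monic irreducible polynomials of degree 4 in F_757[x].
There are 82096145838 monic irreducible polynomials of degree 4 over F_757

Each element of F_{757^4} that lies in no proper subfield is a root of exactly one monic irreducible of degree 4 over F_757, and each such polynomial has 4 distinct roots in F_{757^4}. By Möbius inversion the count is N_757(4) = (1/4) Σ_{d|4} μ(4/d) · 757^d = (1/4)(μ(4)·757^1 + μ(2)·757^2 + μ(1)·757^4) = 328384583352/4 = 82096145838.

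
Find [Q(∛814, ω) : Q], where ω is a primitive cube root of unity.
[Q(∛814, ω) : Q] = 6

[Q(∛814):Q] = 3 (min poly x^3 - 814, irreducible since 814 is not a perfect cube). [Q(ω):Q] = 2 (min poly x^2 + x + 1). Since Q(∛814) ⊂ R and ω ∉ R, we have ω ∉ Q(∛814), so x^2 + x + 1 remains irreducible over Q(∛814) and [Q(∛814, ω) : Q(∛814)] = 2. By the tower law, [Q(∛814, ω) : Q] = 3 · 2 = 6. (In fact Q(∛814, ω) is the splitting field of x^3 - 814 over Q.)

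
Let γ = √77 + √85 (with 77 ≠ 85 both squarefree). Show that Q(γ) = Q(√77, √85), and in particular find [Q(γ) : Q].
[Q(γ) : Q] = 4 (equivalently, Q(γ) = Q(√77, √85))

Obviously Q(γ) ⊆ Q(√77, √85), and [Q(√77, √85):Q] = 4 (since 77, 85 are distinct squarefree integers > 1 with 6545 not a perfect square). To show equality we compute the minimal polynomial of γ. From γ = √77 + √85: γ^2 = 77 + 2√(6545) + 85 = 162 + 2√(6545), so γ^2 - 162 = 2√(6545); squaring, (γ^2 - 162)^2 = 4·6545, i.e. γ^4 - 324γ^2 + 26244 - 26180 = 0, i.e. γ^4 - 324γ^2 + 64 = 0. So γ is a root of x^4 - 324x^2 + 64. This polynomial is irreducible over Q: it has no rational root (each ±√77 ± √85 is irrational), and any factorization into two quadratics over Q would force √(6545) ∈ Q (pairing opposite roots) or √77, √85 ∈ Q (other pairings), all impossible. Hence [Q(γ):Q] = 4 = [Q(√77, √85):Q], so Q(γ) = Q(√77, √85).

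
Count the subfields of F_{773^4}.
F_{773^4} has 3 subfields

The subfields of F_{p^n} are exactly the fields F_{p^d} for d | n (each is the fixed field of the unique index-d subgroup of Gal(F_{p^n}/F_p) ≅ Z/nZ). The divisors of n = 4 are {1, 2, 4}, giving 3 subfields: F_{773^1}, F_{773^2}, F_{773^4}.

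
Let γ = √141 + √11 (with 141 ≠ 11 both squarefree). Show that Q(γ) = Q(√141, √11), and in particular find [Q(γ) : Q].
[Q(γ) : Q] = 4 (equivalently, Q(γ) = Q(√141, √11))

Obviously Q(γ) ⊆ Q(√141, √11), and [Q(√141, √11):Q] = 4 (since 141, 11 are distinct squarefree integers > 1 with 1551 not a perfect square). To show equality we compute the minimal polynomial of γ. From γ = √141 + √11: γ^2 = 141 + 2√(1551) + 11 = 152 + 2√(1551), so γ^2 - 152 = 2√(1551); squaring, (γ^2 - 152)^2 = 4·1551, i.e. γ^4 - 304γ^2 + 23104 - 6204 = 0, i.e. γ^4 - 304γ^2 + 16900 = 0. So γ is a root of x^4 - 304x^2 + 16900. This polynomial is irreducible over Q: it has no rational root (each ±√141 ± √11 is irrational), and any factorization into two quadratics over Q would force √(1551) ∈ Q (pairing opposite roots) or √141, √11 ∈ Q (other pairings), all impossible. Hence [Q(γ):Q] = 4 = [Q(√141, √11):Q], so Q(γ) = Q(√141, √11).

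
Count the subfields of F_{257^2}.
F_{257^2} has 2 subfields

The subfields of F_{p^n} are exactly the fields F_{p^d} for d | n (each is the fixed field of the unique index-d subgroup of Gal(F_{p^n}/F_p) ≅ Z/nZ). The divisors of n = 2 are {1, 2}, giving 2 subfields: F_{257^1}, F_{257^2}.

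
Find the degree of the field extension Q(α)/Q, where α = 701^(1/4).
[Q(α):Q] = 4

α is a root of x^4 - 701. By Eisenstein's criterion at the prime p = 701 (which divides the constant term 701 but p^2 = 491401 does not, since 701 is squarefree), x^4 - 701 is irreducible over Q. Hence [Q(α):Q] = 4.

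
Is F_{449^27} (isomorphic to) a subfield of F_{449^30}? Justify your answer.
No: F_{449^27} is not a subfield of F_{449^30}

F_{p^m} embeds in F_{p^n} iff m | n. Here 27 ∤ 30 (since 30 = 1·27 + 3 with remainder 3 ≠ 0), so F_{449^27} is not a subfield of F_{449^30}. Equivalently: if it were, the tower law would give 27 = [F_{449^27}:F_449] dividing [F_{449^30}:F_449] = 30, contradiction.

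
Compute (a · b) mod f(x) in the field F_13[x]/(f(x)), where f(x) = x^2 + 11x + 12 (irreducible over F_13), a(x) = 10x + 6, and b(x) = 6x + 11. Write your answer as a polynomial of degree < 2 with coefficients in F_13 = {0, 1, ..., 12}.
a · b ≡ 6x + 9 (mod f(x))

Multiply in F_13[x]: a(x)·b(x) = (10x + 6)·(6x + 11) = 8x^2 + 3x + 1. This has degree ≥ 2, so divide by f(x) over F_13: 8x^2 + 3x + 1 = (8)·(x^2 + 11x + 12) + (6x + 9). Hence a·b ≡ 6x + 9 (mod f). (F_13[x]/(f) is a field with 13^2 = 169 elements since f is irreducible of degree 2.)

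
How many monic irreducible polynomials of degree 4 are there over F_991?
There are 241120527120 monic irreducible polynomials of degree 4 over F_991

Each element of F_{991^4} that lies in no proper subfield is a root of exactly one monic irreducible of degree 4 over F_991, and each such polynomial has 4 distinct roots in F_{991^4}. By Möbius inversion the count is N_991(4) = (1/4) Σ_{d|4} μ(4/d) · 991^d = (1/4)(μ(4)·991^1 + μ(2)·991^2 + μ(1)·991^4) = 964482108480/4 = 241120527120.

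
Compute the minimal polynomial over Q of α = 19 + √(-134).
m_α(x) = x^2 - 38x + 495

From α - 19 = √(-134), squaring gives (α - 19)^2 = -134, i.e. α^2 - 38α + 361 = -134, so α^2 - 38α + 495 = 0. The discriminant of x^2 - 38x + 495 is (-38)^2 - 4·(495) = 1444 - 1980 = -536, and 4·(-134) is not a perfect square in Q since -134 is squarefree and ≠ 1. Hence x^2 - 38x + 495 is irreducible over Q and is the minimal polynomial of α.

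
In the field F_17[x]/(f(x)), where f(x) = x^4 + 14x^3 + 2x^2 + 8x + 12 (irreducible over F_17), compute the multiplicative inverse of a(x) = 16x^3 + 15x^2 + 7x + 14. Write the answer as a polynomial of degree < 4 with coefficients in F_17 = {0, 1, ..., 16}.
a(x)^(-1) ≡ 14x^3 + 4x^2 + 2 (mod f(x))

Since f is irreducible over F_17, F_17[x]/(f) is a field and a(x) ≠ 0 has an inverse. Apply the extended Euclidean algorithm to f(x) and a(x) in F_17[x]: f(x) = (16x + 5)·a(x) + (2x^2 + 4x + 10);  a(x) = (8x)·(2x^2 + 4x + 10) + (12x + 14);  (2x^2 + 4x + 10) = (3x + 11)·(12x + 14) + (9). The last nonzero remainder is the constant 9 = gcd(f, a) in F_17. Back-substituting through the division chain expresses 9 = s(x)·a(x) + t(x)·f(x) with s(x) ≡ 7x^3 + 2x^2 + 1 (mod f), so (7x^3 + 2x^2 + 1)·a(x) ≡ 9 (mod f). Multiplying by 9^(-1) ≡ 2 in F_17 gives a(x)^(-1) ≡ 2·(7x^3 + 2x^2 + 1) ≡ 14x^3 + 4x^2 + 2 (mod f). Check: (16x^3 + 15x^2 + 7x + 14)·(14x^3 + 4x^2 + 2) = 3x^6 + 2x^5 + 5x^4 + x^3 + x^2 + 14x + 11 ≡ 1 (mod x^4 + 14x^3 + 2x^2 + 8x + 12).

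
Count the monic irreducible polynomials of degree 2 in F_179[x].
There are 15931 monic irreducible polynomials of degree 2 over F_179

Each element of F_{179^2} that lies in no proper subfield is a root of exactly one monic irreducible of degree 2 over F_179, and each such polynomial has 2 distinct roots in F_{179^2}. By Möbius inversion the count is N_179(2) = (1/2) Σ_{d|2} μ(2/d) · 179^d = (1/2)(μ(2)·179^1 + μ(1)·179^2) = 31862/2 = 15931.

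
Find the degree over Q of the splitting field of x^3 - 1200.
[K : Q] = 6

The roots of x^3 - 1200 are ∛1200, ω∛1200, ω^2∛1200 where ω = e^(2πi/3) is a primitive cube root of unity, so K = Q(∛1200, ω). Now [Q(∛1200):Q] = 3 (since 1200 is not a perfect cube, x^3 - 1200 is irreducible) and [Q(ω):Q] = 2. Both 2 and 3 divide [K:Q], and [K:Q] ≤ 3·2 = 6, so [K:Q] = 6. (Equivalently: Q(∛1200) ⊂ R but ω ∉ R, so [K : Q(∛1200)] = 2.)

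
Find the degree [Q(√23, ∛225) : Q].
[Q(√23, ∛225) : Q] = 6

Let L = Q(√23, ∛225). Since Q(√23) ⊂ L and [Q(√23):Q] = 2, the tower law gives 2 | [L:Q]. Likewise Q(∛225) ⊂ L with [Q(∛225):Q] = 3 (because 225 is not a perfect cube), so 3 | [L:Q]. As gcd(2,3) = 1, [L:Q] is divisible by 6. Conversely L is generated over Q by √23 and ∛225, so [L:Q] ≤ 2·3 = 6. Therefore [Q(√23, ∛225) : Q] = 6.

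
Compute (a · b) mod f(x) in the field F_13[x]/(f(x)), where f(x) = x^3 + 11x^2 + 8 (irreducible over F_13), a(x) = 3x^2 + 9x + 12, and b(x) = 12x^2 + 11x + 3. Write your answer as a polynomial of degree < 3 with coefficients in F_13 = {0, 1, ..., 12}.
a · b ≡ 2x^2 + x + 9 (mod f(x))

Multiply in F_13[x]: a(x)·b(x) = (3x^2 + 9x + 12)·(12x^2 + 11x + 3) = 10x^4 + 11x^3 + 5x^2 + 3x + 10. This has degree ≥ 3, so divide by f(x) over F_13: 10x^4 + 11x^3 + 5x^2 + 3x + 10 = (10x + 5)·(x^3 + 11x^2 + 8) + (2x^2 + x + 9). Hence a·b ≡ 2x^2 + x + 9 (mod f). (F_13[x]/(f) is a field with 13^3 = 2197 elements since f is irreducible of degree 3.)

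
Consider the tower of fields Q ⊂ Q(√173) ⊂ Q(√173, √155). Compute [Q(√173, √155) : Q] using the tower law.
[Q(√173, √155) : Q] = 4

[Q(√173):Q] = 2 (min poly x^2 - 173, irreducible since 173 is squarefree > 1). For the top step, suppose √155 ∈ Q(√173), say √155 = c + d√173 with c, d ∈ Q. Squaring: 155 = c^2 + 173d^2 + 2cd√173. Since √173 ∉ Q this forces 2cd = 0. If d = 0 then √155 = c ∈ Q, contradicting 155 squarefree > 1. If c = 0 then 155 = 173d^2, so 173·155 = (173d)^2 is a perfect square in Q — but 173·155 = 26815 is not a perfect square (since 173 and 155 are distinct squarefree integers). Contradiction. Hence √155 ∉ Q(√173), so x^2 - 155 stays irreducible over Q(√173) and [Q(√173, √155) : Q(√173)] = 2. By the tower law, [Q(√173, √155) : Q] = 2 · 2 = 4.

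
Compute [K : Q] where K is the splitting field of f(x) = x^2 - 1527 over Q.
[K : Q] = 2

f(x) = x^2 - 1527 factors as (x - √1527)(x + √1527). The splitting field is K = Q(√1527). Since 1527 is squarefree and > 1, it is not a perfect square, so x^2 - 1527 is irreducible over Q and [Q(√1527) : Q] = 2. Hence [K : Q] = 2.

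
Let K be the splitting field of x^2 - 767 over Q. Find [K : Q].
[K : Q] = 2

f(x) = x^2 - 767 factors as (x - √767)(x + √767). The splitting field is K = Q(√767). Since 767 is squarefree and > 1, it is not a perfect square, so x^2 - 767 is irreducible over Q and [Q(√767) : Q] = 2. Hence [K : Q] = 2.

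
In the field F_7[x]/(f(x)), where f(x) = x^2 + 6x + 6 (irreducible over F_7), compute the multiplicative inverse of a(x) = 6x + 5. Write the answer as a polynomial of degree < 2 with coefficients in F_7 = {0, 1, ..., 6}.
a(x)^(-1) ≡ 3x + 5 (mod f(x))

Since f is irreducible over F_7, F_7[x]/(f) is a field and a(x) ≠ 0 has an inverse. Apply the extended Euclidean algorithm to f(x) and a(x) in F_7[x]: f(x) = (6x + 3)·a(x) + (5). The last nonzero remainder is the constant 5 = gcd(f, a) in F_7. Back-substituting through the division chain expresses 5 = s(x)·a(x) + t(x)·f(x) with s(x) ≡ x + 4 (mod f), so (x + 4)·a(x) ≡ 5 (mod f). Multiplying by 5^(-1) ≡ 3 in F_7 gives a(x)^(-1) ≡ 3·(x + 4) ≡ 3x + 5 (mod f). Check: (6x + 5)·(3x + 5) = 4x^2 + 3x + 4 ≡ 1 (mod x^2 + 6x + 6).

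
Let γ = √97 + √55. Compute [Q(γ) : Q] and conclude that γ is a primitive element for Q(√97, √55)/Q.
[Q(γ) : Q] = 4 (equivalently, Q(γ) = Q(√97, √55))

Obviously Q(γ) ⊆ Q(√97, √55), and [Q(√97, √55):Q] = 4 (since 97, 55 are distinct squarefree integers > 1 with 5335 not a perfect square). To show equality we compute the minimal polynomial of γ. From γ = √97 + √55: γ^2 = 97 + 2√(5335) + 55 = 152 + 2√(5335), so γ^2 - 152 = 2√(5335); squaring, (γ^2 - 152)^2 = 4·5335, i.e. γ^4 - 304γ^2 + 23104 - 21340 = 0, i.e. γ^4 - 304γ^2 + 1764 = 0. So γ is a root of x^4 - 304x^2 + 1764. This polynomial is irreducible over Q: it has no rational root (each ±√97 ± √55 is irrational), and any factorization into two quadratics over Q would force √(5335) ∈ Q (pairing opposite roots) or √97, √55 ∈ Q (other pairings), all impossible. Hence [Q(γ):Q] = 4 = [Q(√97, √55):Q], so Q(γ) = Q(√97, √55).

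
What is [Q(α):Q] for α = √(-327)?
[Q(α):Q] = 2

[Q(α):Q] equals the degree of the minimal polynomial of α. Here α^2 = -327 and x^2 + 327 is irreducible (d = -327 is squarefree, ≠ 1, hence not a square), so deg(m_α) = 2. Thus [Q(α):Q] = 2.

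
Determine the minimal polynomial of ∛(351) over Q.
m_α(x) = x^3 - 351

α satisfies α^3 = 351, so x^3 - 351 annihilates α. By the rational root test, a rational root p/q (in lowest terms) of x^3 - 351 would satisfy p^3 = 351 q^3, forcing q = 1 and p^3 = 351; but 351 is not a perfect cube, contradiction. A monic cubic over Q with no rational root is irreducible (any nontrivial factorization would include a linear factor). Hence x^3 - 351 is the minimal polynomial of α, and in particular [Q(α):Q] = 3.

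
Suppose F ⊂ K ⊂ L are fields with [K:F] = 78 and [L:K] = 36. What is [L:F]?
[L:F] = 2808

The tower law says that for any tower of field extensions F ⊂ K ⊂ L with finite degrees, [L:F] = [L:K] · [K:F]. Here this gives [L:F] = 36 · 78 = 2808.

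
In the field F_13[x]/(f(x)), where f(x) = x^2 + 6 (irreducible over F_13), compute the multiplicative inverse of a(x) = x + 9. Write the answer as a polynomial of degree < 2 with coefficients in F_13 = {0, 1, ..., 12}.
a(x)^(-1) ≡ 10x + 1 (mod f(x))

Since f is irreducible over F_13, F_13[x]/(f) is a field and a(x) ≠ 0 has an inverse. Apply the extended Euclidean algorithm to f(x) and a(x) in F_13[x]: f(x) = (x + 4)·a(x) + (9). The last nonzero remainder is the constant 9 = gcd(f, a) in F_13. Back-substituting through the division chain expresses 9 = s(x)·a(x) + t(x)·f(x) with s(x) ≡ 12x + 9 (mod f), so (12x + 9)·a(x) ≡ 9 (mod f). Multiplying by 9^(-1) ≡ 3 in F_13 gives a(x)^(-1) ≡ 3·(12x + 9) ≡ 10x + 1 (mod f). Check: (x + 9)·(10x + 1) = 10x^2 + 9 ≡ 1 (mod x^2 + 6).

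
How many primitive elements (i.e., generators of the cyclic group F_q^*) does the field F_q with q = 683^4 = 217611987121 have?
There are φ(217611987120) = 48364646400 primitive elements

F_q^* is cyclic of order q - 1 = 217611987120. A cyclic group of order m has exactly φ(m) generators. Here m = 217611987120 = 2^4 · 3^2 · 5 · 11 · 19 · 31 · 46649, so the number of primitive elements is φ(217611987120) = 48364646400.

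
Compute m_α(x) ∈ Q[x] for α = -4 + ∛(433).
m_α(x) = x^3 + 12x^2 + 48x - 369

Set β = α + 4 = ∛(433), so β^3 = 433. Then (α + 4)^3 - 433 = 0, i.e. α is a root of g(x) = (x + 4)^3 - 433 = x^3 + 12x^2 + 48x - 369. Since g(x) = h(x + 4) where h(x) = x^3 - 433, and h is irreducible over Q (because 433 is not a perfect cube, so h has no rational root, and a monic cubic with no rational root is irreducible), g is also irreducible (irreducibility is preserved under the substitution x → x + 4). Hence m_α(x) = x^3 + 12x^2 + 48x - 369.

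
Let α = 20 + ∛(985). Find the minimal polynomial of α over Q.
m_α(x) = x^3 - 60x^2 + 1200x - 8985

Set β = α - 20 = ∛(985), so β^3 = 985. Then (α - 20)^3 - 985 = 0, i.e. α is a root of g(x) = (x - 20)^3 - 985 = x^3 - 60x^2 + 1200x - 8985. Since g(x) = h(x - 20) where h(x) = x^3 - 985, and h is irreducible over Q (because 985 is not a perfect cube, so h has no rational root, and a monic cubic with no rational root is irreducible), g is also irreducible (irreducibility is preserved under the substitution x → x - 20). Hence m_α(x) = x^3 - 60x^2 + 1200x - 8985.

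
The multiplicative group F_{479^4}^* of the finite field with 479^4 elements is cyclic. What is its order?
|F_{479^4}^*| = 52643172480

F_{479^4} has 479^4 = 52643172481 elements; its multiplicative group consists of all nonzero elements, so |F_{479^4}^*| = 52643172481 - 1 = 52643172480. (It is cyclic since any finite subgroup of the multiplicative group of a field is cyclic.)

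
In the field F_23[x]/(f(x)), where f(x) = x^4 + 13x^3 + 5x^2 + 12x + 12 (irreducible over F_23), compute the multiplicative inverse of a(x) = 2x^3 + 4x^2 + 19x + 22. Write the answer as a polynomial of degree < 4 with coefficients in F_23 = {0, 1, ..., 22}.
a(x)^(-1) ≡ 6x^3 + 13x^2 + 20x + 19 (mod f(x))

Since f is irreducible over F_23, F_23[x]/(f) is a field and a(x) ≠ 0 has an inverse. Apply the extended Euclidean algorithm to f(x) and a(x) in F_23[x]: f(x) = (12x + 17)·a(x) + (8x^2 + 6);  a(x) = (6x + 12)·(8x^2 + 6) + (6x + 19);  (8x^2 + 6) = (9x + 6)·(6x + 19) + (7). The last nonzero remainder is the constant 7 = gcd(f, a) in F_23. Back-substituting through the division chain expresses 7 = s(x)·a(x) + t(x)·f(x) with s(x) ≡ 19x^3 + 22x^2 + 2x + 18 (mod f), so (19x^3 + 22x^2 + 2x + 18)·a(x) ≡ 7 (mod f). Multiplying by 7^(-1) ≡ 10 in F_23 gives a(x)^(-1) ≡ 10·(19x^3 + 22x^2 + 2x + 18) ≡ 6x^3 + 13x^2 + 20x + 19 (mod f). Check: (2x^3 + 4x^2 + 19x + 22)·(6x^3 + 13x^2 + 20x + 19) = 12x^6 + 4x^5 + 22x^4 + 14x^3 + 6x^2 + 19x + 4 ≡ 1 (mod x^4 + 13x^3 + 5x^2 + 12x + 12).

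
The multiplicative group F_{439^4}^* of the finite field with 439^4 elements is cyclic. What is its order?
|F_{439^4}^*| = 37141383840

F_{439^4} has 439^4 = 37141383841 elements; its multiplicative group consists of all nonzero elements, so |F_{439^4}^*| = 37141383841 - 1 = 37141383840. (It is cyclic since any finite subgroup of the multiplicative group of a field is cyclic.)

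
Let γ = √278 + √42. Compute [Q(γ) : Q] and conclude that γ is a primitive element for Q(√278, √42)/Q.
[Q(γ) : Q] = 4 (equivalently, Q(γ) = Q(√278, √42))

Obviously Q(γ) ⊆ Q(√278, √42), and [Q(√278, √42):Q] = 4 (since 278, 42 are distinct squarefree integers > 1 with 11676 not a perfect square). To show equality we compute the minimal polynomial of γ. From γ = √278 + √42: γ^2 = 278 + 2√(11676) + 42 = 320 + 2√(11676), so γ^2 - 320 = 2√(11676); squaring, (γ^2 - 320)^2 = 4·11676, i.e. γ^4 - 640γ^2 + 102400 - 46704 = 0, i.e. γ^4 - 640γ^2 + 55696 = 0. So γ is a root of x^4 - 640x^2 + 55696. This polynomial is irreducible over Q: it has no rational root (each ±√278 ± √42 is irrational), and any factorization into two quadratics over Q would force √(11676) ∈ Q (pairing opposite roots) or √278, √42 ∈ Q (other pairings), all impossible. Hence [Q(γ):Q] = 4 = [Q(√278, √42):Q], so Q(γ) = Q(√278, √42).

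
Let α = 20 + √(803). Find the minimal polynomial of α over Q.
m_α(x) = x^2 - 40x - 403

From α - 20 = √(803), squaring gives (α - 20)^2 = 803, i.e. α^2 - 40α + 400 = 803, so α^2 - 40α - 403 = 0. The discriminant of x^2 - 40x - 403 is (-40)^2 - 4·(-403) = 1600 + 1612 = 3212, and 4·(803) is not a perfect square in Q since 803 is squarefree and ≠ 1. Hence x^2 - 40x - 403 is irreducible over Q and is the minimal polynomial of α.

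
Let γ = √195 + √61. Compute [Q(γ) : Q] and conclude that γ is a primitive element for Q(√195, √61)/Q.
[Q(γ) : Q] = 4 (equivalently, Q(γ) = Q(√195, √61))

Obviously Q(γ) ⊆ Q(√195, √61), and [Q(√195, √61):Q] = 4 (since 195, 61 are distinct squarefree integers > 1 with 11895 not a perfect square). To show equality we compute the minimal polynomial of γ. From γ = √195 + √61: γ^2 = 195 + 2√(11895) + 61 = 256 + 2√(11895), so γ^2 - 256 = 2√(11895); squaring, (γ^2 - 256)^2 = 4·11895, i.e. γ^4 - 512γ^2 + 65536 - 47580 = 0, i.e. γ^4 - 512γ^2 + 17956 = 0. So γ is a root of x^4 - 512x^2 + 17956. This polynomial is irreducible over Q: it has no rational root (each ±√195 ± √61 is irrational), and any factorization into two quadratics over Q would force √(11895) ∈ Q (pairing opposite roots) or √195, √61 ∈ Q (other pairings), all impossible. Hence [Q(γ):Q] = 4 = [Q(√195, √61):Q], so Q(γ) = Q(√195, √61).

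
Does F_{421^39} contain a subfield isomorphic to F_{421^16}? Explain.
No: F_{421^16} is not a subfield of F_{421^39}

F_{p^m} embeds in F_{p^n} iff m | n. Here 16 ∤ 39 (since 39 = 2·16 + 7 with remainder 7 ≠ 0), so F_{421^16} is not a subfield of F_{421^39}. Equivalently: if it were, the tower law would give 16 = [F_{421^16}:F_421] dividing [F_{421^39}:F_421] = 39, contradiction.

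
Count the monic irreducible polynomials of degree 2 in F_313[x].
There are 48828 monic irreducible polynomials of degree 2 over F_313

Each element of F_{313^2} that lies in no proper subfield is a root of exactly one monic irreducible of degree 2 over F_313, and each such polynomial has 2 distinct roots in F_{313^2}. By Möbius inversion the count is N_313(2) = (1/2) Σ_{d|2} μ(2/d) · 313^d = (1/2)(μ(2)·313^1 + μ(1)·313^2) = 97656/2 = 48828.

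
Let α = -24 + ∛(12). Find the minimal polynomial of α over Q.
m_α(x) = x^3 + 72x^2 + 1728x + 13812

Set β = α + 24 = ∛(12), so β^3 = 12. Then (α + 24)^3 - 12 = 0, i.e. α is a root of g(x) = (x + 24)^3 - 12 = x^3 + 72x^2 + 1728x + 13812. Since g(x) = h(x + 24) where h(x) = x^3 - 12, and h is irreducible over Q (because 12 is not a perfect cube, so h has no rational root, and a monic cubic with no rational root is irreducible), g is also irreducible (irreducibility is preserved under the substitution x → x + 24). Hence m_α(x) = x^3 + 72x^2 + 1728x + 13812.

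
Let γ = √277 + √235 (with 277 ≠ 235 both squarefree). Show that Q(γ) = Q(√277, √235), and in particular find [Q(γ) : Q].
[Q(γ) : Q] = 4 (equivalently, Q(γ) = Q(√277, √235))

Obviously Q(γ) ⊆ Q(√277, √235), and [Q(√277, √235):Q] = 4 (since 277, 235 are distinct squarefree integers > 1 with 65095 not a perfect square). To show equality we compute the minimal polynomial of γ. From γ = √277 + √235: γ^2 = 277 + 2√(65095) + 235 = 512 + 2√(65095), so γ^2 - 512 = 2√(65095); squaring, (γ^2 - 512)^2 = 4·65095, i.e. γ^4 - 1024γ^2 + 262144 - 260380 = 0, i.e. γ^4 - 1024γ^2 + 1764 = 0. So γ is a root of x^4 - 1024x^2 + 1764. This polynomial is irreducible over Q: it has no rational root (each ±√277 ± √235 is irrational), and any factorization into two quadratics over Q would force √(65095) ∈ Q (pairing opposite roots) or √277, √235 ∈ Q (other pairings), all impossible. Hence [Q(γ):Q] = 4 = [Q(√277, √235):Q], so Q(γ) = Q(√277, √235).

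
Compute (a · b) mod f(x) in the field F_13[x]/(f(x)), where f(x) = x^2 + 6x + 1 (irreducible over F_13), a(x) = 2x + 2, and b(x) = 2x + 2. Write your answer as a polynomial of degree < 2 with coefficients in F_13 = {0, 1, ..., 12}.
a · b ≡ 10x (mod f(x))

Multiply in F_13[x]: a(x)·b(x) = (2x + 2)·(2x + 2) = 4x^2 + 8x + 4. This has degree ≥ 2, so divide by f(x) over F_13: 4x^2 + 8x + 4 = (4)·(x^2 + 6x + 1) + (10x). Hence a·b ≡ 10x (mod f). (F_13[x]/(f) is a field with 13^2 = 169 elements since f is irreducible of degree 2.)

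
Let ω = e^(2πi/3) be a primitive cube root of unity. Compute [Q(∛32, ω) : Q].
[Q(∛32, ω) : Q] = 6

[Q(∛32):Q] = 3 (min poly x^3 - 32, irreducible since 32 is not a perfect cube). [Q(ω):Q] = 2 (min poly x^2 + x + 1). Since Q(∛32) ⊂ R and ω ∉ R, we have ω ∉ Q(∛32), so x^2 + x + 1 remains irreducible over Q(∛32) and [Q(∛32, ω) : Q(∛32)] = 2. By the tower law, [Q(∛32, ω) : Q] = 3 · 2 = 6. (In fact Q(∛32, ω) is the splitting field of x^3 - 32 over Q.)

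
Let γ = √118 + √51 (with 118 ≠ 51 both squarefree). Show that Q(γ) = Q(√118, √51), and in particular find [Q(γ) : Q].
[Q(γ) : Q] = 4 (equivalently, Q(γ) = Q(√118, √51))

Obviously Q(γ) ⊆ Q(√118, √51), and [Q(√118, √51):Q] = 4 (since 118, 51 are distinct squarefree integers > 1 with 6018 not a perfect square). To show equality we compute the minimal polynomial of γ. From γ = √118 + √51: γ^2 = 118 + 2√(6018) + 51 = 169 + 2√(6018), so γ^2 - 169 = 2√(6018); squaring, (γ^2 - 169)^2 = 4·6018, i.e. γ^4 - 338γ^2 + 28561 - 24072 = 0, i.e. γ^4 - 338γ^2 + 4489 = 0. So γ is a root of x^4 - 338x^2 + 4489. This polynomial is irreducible over Q: it has no rational root (each ±√118 ± √51 is irrational), and any factorization into two quadratics over Q would force √(6018) ∈ Q (pairing opposite roots) or √118, √51 ∈ Q (other pairings), all impossible. Hence [Q(γ):Q] = 4 = [Q(√118, √51):Q], so Q(γ) = Q(√118, √51).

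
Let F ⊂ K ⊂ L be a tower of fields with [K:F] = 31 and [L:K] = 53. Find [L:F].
[L:F] = 1643

The tower law says that for any tower of field extensions F ⊂ K ⊂ L with finite degrees, [L:F] = [L:K] · [K:F]. Here this gives [L:F] = 53 · 31 = 1643.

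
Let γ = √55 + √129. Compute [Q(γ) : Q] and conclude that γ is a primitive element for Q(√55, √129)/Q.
[Q(γ) : Q] = 4 (equivalently, Q(γ) = Q(√55, √129))

Obviously Q(γ) ⊆ Q(√55, √129), and [Q(√55, √129):Q] = 4 (since 55, 129 are distinct squarefree integers > 1 with 7095 not a perfect square). To show equality we compute the minimal polynomial of γ. From γ = √55 + √129: γ^2 = 55 + 2√(7095) + 129 = 184 + 2√(7095), so γ^2 - 184 = 2√(7095); squaring, (γ^2 - 184)^2 = 4·7095, i.e. γ^4 - 368γ^2 + 33856 - 28380 = 0, i.e. γ^4 - 368γ^2 + 5476 = 0. So γ is a root of x^4 - 368x^2 + 5476. This polynomial is irreducible over Q: it has no rational root (each ±√55 ± √129 is irrational), and any factorization into two quadratics over Q would force √(7095) ∈ Q (pairing opposite roots) or √55, √129 ∈ Q (other pairings), all impossible. Hence [Q(γ):Q] = 4 = [Q(√55, √129):Q], so Q(γ) = Q(√55, √129).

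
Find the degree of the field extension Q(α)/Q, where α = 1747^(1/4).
[Q(α):Q] = 4

α is a root of x^4 - 1747. By Eisenstein's criterion at the prime p = 1747 (which divides the constant term 1747 but p^2 = 3052009 does not, since 1747 is squarefree), x^4 - 1747 is irreducible over Q. Hence [Q(α):Q] = 4.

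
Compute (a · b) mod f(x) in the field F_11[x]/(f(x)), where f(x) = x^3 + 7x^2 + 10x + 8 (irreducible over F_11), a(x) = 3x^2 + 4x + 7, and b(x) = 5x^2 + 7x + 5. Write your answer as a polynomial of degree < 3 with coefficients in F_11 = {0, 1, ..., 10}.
a · b ≡ 2x^2 + 6x + 8 (mod f(x))

Multiply in F_11[x]: a(x)·b(x) = (3x^2 + 4x + 7)·(5x^2 + 7x + 5) = 4x^4 + 8x^3 + x^2 + 3x + 2. This has degree ≥ 3, so divide by f(x) over F_11: 4x^4 + 8x^3 + x^2 + 3x + 2 = (4x + 2)·(x^3 + 7x^2 + 10x + 8) + (2x^2 + 6x + 8). Hence a·b ≡ 2x^2 + 6x + 8 (mod f). (F_11[x]/(f) is a field with 11^3 = 1331 elements since f is irreducible of degree 3.)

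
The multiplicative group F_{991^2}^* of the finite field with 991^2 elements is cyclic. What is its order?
|F_{991^2}^*| = 982080

F_{991^2} has 991^2 = 982081 elements; its multiplicative group consists of all nonzero elements, so |F_{991^2}^*| = 982081 - 1 = 982080. (It is cyclic since any finite subgroup of the multiplicative group of a field is cyclic.)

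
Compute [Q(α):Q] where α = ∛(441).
[Q(α):Q] = 3

The minimal polynomial of α is x^3 - 441, irreducible over Q since 441 is not a perfect cube (so x^3 - 441 has no rational root). Hence [Q(α):Q] = deg(m_α) = 3.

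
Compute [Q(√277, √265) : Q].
[Q(√277, √265) : Q] = 4

[Q(√277):Q] = 2 (min poly x^2 - 277, irreducible since 277 is squarefree > 1). For the top step, suppose √265 ∈ Q(√277), say √265 = c + d√277 with c, d ∈ Q. Squaring: 265 = c^2 + 277d^2 + 2cd√277. Since √277 ∉ Q this forces 2cd = 0. If d = 0 then √265 = c ∈ Q, contradicting 265 squarefree > 1. If c = 0 then 265 = 277d^2, so 277·265 = (277d)^2 is a perfect square in Q — but 277·265 = 73405 is not a perfect square (since 277 and 265 are distinct squarefree integers). Contradiction. Hence √265 ∉ Q(√277), so x^2 - 265 stays irreducible over Q(√277) and [Q(√277, √265) : Q(√277)] = 2. By the tower law, [Q(√277, √265) : Q] = 2 · 2 = 4.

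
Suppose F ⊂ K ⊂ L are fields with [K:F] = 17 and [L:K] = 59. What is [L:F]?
[L:F] = 1003

The tower law says that for any tower of field extensions F ⊂ K ⊂ L with finite degrees, [L:F] = [L:K] · [K:F]. Here this gives [L:F] = 59 · 17 = 1003.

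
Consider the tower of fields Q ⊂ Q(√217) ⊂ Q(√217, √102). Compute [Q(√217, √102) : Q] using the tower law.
[Q(√217, √102) : Q] = 4

[Q(√217):Q] = 2 (min poly x^2 - 217, irreducible since 217 is squarefree > 1). For the top step, suppose √102 ∈ Q(√217), say √102 = c + d√217 with c, d ∈ Q. Squaring: 102 = c^2 + 217d^2 + 2cd√217. Since √217 ∉ Q this forces 2cd = 0. If d = 0 then √102 = c ∈ Q, contradicting 102 squarefree > 1. If c = 0 then 102 = 217d^2, so 217·102 = (217d)^2 is a perfect square in Q — but 217·102 = 22134 is not a perfect square (since 217 and 102 are distinct squarefree integers). Contradiction. Hence √102 ∉ Q(√217), so x^2 - 102 stays irreducible over Q(√217) and [Q(√217, √102) : Q(√217)] = 2. By the tower law, [Q(√217, √102) : Q] = 2 · 2 = 4.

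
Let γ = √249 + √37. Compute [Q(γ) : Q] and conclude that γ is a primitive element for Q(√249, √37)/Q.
[Q(γ) : Q] = 4 (equivalently, Q(γ) = Q(√249, √37))

Obviously Q(γ) ⊆ Q(√249, √37), and [Q(√249, √37):Q] = 4 (since 249, 37 are distinct squarefree integers > 1 with 9213 not a perfect square). To show equality we compute the minimal polynomial of γ. From γ = √249 + √37: γ^2 = 249 + 2√(9213) + 37 = 286 + 2√(9213), so γ^2 - 286 = 2√(9213); squaring, (γ^2 - 286)^2 = 4·9213, i.e. γ^4 - 572γ^2 + 81796 - 36852 = 0, i.e. γ^4 - 572γ^2 + 44944 = 0. So γ is a root of x^4 - 572x^2 + 44944. This polynomial is irreducible over Q: it has no rational root (each ±√249 ± √37 is irrational), and any factorization into two quadratics over Q would force √(9213) ∈ Q (pairing opposite roots) or √249, √37 ∈ Q (other pairings), all impossible. Hence [Q(γ):Q] = 4 = [Q(√249, √37):Q], so Q(γ) = Q(√249, √37).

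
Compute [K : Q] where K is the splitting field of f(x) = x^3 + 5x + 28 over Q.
[K : Q] = 6

By the rational root test, any rational root of the monic integer polynomial f(x) = x^3 + 5x + 28 must be an integer dividing the constant term 28, i.e. one of ±{1, 2, 4, 7, 14, 28}. Evaluating: f(1) = 34, f(-1) = 22, f(2) = 46, f(-2) = 10, f(4) = 112, f(-4) = -56, f(7) = 406, f(-7) = -350, f(14) = 2842, f(-14) = -2786, f(28) = 22120, f(-28) = -22064; none is 0, so f has no rational root and is therefore irreducible over Q (a cubic with no linear factor over a field is irreducible). For an irreducible cubic, the Galois group is A_3 or S_3 according as the discriminant disc(f) = -4a^3 - 27b^2 = -4·(5)^3 - 27·(28)^2 = -21668 is or is not a square in Q. Here disc(f) = -21668 is not a perfect square in Q, so the Galois group of f over Q is not contained in A_3 and must be all of S_3. The splitting field has degree |S_3| = 6 over Q, so [K : Q] = 6.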